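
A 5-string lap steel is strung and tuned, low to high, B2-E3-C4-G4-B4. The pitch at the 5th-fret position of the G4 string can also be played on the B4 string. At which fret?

1

G4 at fret 5 is G4 + 5 semitones = C5.
The open B4 string is 4 semitones above the open G4, so the same pitch on the B4 string lies at fret 5 − 4 = 1.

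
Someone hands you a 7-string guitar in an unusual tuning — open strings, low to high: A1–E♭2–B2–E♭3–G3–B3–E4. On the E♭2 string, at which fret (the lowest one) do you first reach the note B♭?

From E♭2, count semitones up the chromatic scale until reaching B♭: Eb–E–F–Gb–G–Ab–A–Bb — 7 steps.

7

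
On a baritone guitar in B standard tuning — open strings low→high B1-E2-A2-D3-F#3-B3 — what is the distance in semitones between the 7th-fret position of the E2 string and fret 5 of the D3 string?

E2 at fret 7 → B2 (MIDI 47); D3 at fret 5 → G3 (MIDI 55).
47 − 55 = -8, so the two pitches are 8 semitones apart, with G3 the higher.

8 semitones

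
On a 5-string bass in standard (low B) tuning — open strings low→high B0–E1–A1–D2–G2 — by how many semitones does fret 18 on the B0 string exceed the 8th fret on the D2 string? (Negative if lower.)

B0 at fret 18 → F2 (MIDI 41); D2 at fret 8 → A♯2 (MIDI 46).
41 − 46 = -5, so the two pitches are 5 semitones apart.

-5 semitones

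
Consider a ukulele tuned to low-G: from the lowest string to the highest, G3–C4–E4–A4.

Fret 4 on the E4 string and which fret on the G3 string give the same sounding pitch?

E4 at fret 4 is E4 + 4 semitones = G#4.
The open G3 string is 9 semitones below the open E4, so the same pitch on the G3 string lies at fret 4 + 9 = 13.

13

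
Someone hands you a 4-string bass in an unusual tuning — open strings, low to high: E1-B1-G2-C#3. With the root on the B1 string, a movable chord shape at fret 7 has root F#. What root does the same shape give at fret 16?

D#

Moving from fret 7 to fret 16 shifts the root by 9 semitones.
F# up 9 semitones is D#.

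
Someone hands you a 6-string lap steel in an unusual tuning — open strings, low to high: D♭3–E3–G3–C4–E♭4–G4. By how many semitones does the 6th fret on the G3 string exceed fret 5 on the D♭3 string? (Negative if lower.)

7 semitones

G3 at fret 6 → D♭4 (MIDI 61); D♭3 at fret 5 → G♭3 (MIDI 54).
61 − 54 = 7, so the two pitches are 7 semitones apart.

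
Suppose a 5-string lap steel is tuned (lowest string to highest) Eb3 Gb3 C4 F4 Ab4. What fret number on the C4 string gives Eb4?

Eb4 is 3 semitones above the open C4 (C–Db–D–Eb), so it sits at fret 3.

3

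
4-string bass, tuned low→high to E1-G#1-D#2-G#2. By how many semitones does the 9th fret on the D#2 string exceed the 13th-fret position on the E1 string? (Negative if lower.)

D#2 at fret 9 → C3 (MIDI 48); E1 at fret 13 → F2 (MIDI 41).
48 − 41 = 7, so the two pitches are 7 semitones apart.

7 semitones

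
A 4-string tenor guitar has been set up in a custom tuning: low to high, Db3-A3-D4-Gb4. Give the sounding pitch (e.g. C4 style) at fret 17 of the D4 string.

G5

The open D4 string plus 17 semitones: D–Eb–E–F–…–F–Gb–G.
The walk passes from B into C once, so the octave number goes from 4 to 5.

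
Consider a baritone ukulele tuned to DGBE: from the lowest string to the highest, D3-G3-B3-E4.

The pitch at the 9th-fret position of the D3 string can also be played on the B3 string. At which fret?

Fret 9 on D3 is MIDI 50 + 9 = 59 (B3). On the B3 string (open MIDI 59), that pitch is 59 − 59 = fret 0.

0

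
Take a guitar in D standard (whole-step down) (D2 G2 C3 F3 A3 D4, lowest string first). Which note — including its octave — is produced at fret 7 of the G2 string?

D3

G2 is MIDI 43. Adding 7 gives 50, which is D3.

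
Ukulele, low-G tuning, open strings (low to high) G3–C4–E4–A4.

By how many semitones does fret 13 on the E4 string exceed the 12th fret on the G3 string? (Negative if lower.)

E4 at fret 13 → F5 (MIDI 77); G3 at fret 12 → G4 (MIDI 67).
77 − 67 = 10, so the two pitches are 10 semitones apart.

10 semitones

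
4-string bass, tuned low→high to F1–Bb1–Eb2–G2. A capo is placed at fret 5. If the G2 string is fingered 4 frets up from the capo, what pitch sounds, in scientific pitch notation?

E3

The capo raises the open G2 by 5 semitones to C3; fretting 4 more gives G2 + 5 + 4 = G2 + 9 semitones = E3.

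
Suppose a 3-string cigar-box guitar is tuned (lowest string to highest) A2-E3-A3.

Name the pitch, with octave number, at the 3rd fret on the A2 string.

Each fret is one semitone, so A2 + 3 = C3.

C3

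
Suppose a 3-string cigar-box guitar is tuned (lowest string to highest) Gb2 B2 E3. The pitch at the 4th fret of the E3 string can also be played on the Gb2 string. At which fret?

E3 at fret 4 is E3 + 4 semitones = Ab3.
The open Gb2 string is 10 semitones below the open E3, so the same pitch on the Gb2 string lies at fret 4 + 10 = 14.

14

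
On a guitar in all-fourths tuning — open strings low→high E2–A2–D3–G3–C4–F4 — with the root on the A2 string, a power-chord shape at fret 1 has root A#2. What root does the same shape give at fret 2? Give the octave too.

Moving from fret 1 to fret 2 shifts the root by 1 semitone.
A#2 up 1 semitone is B2.

B2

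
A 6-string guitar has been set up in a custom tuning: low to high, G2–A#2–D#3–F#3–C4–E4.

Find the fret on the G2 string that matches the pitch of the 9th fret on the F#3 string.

F#3 at fret 9 is F#3 + 9 semitones = D#4.
The open G2 string is 11 semitones below the open F#3, so the same pitch on the G2 string lies at fret 9 + 11 = 20.

20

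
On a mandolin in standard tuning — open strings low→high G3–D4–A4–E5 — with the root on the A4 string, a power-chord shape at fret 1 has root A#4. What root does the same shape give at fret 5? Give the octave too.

D5

Moving from fret 1 to fret 5 shifts the root by 4 semitones.
A#4 up 4 semitones is D5.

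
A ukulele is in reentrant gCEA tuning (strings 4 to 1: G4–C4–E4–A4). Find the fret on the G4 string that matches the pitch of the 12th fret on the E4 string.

Fret 12 on E4 is MIDI 64 + 12 = 76 (E5). On the G4 string (open MIDI 67), that pitch is 76 − 67 = fret 9.

9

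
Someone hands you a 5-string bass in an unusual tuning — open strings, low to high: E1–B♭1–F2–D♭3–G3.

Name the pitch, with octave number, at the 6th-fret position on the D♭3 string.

G3

The open D♭3 string plus 6 semitones: Db–D–Eb–E–F–Gb–G.
No B→C boundary is crossed, so the octave stays at 3.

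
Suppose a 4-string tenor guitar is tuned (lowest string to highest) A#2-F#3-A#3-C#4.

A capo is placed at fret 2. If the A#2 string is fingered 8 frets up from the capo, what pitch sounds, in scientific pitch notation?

G#3

The capo raises the open A#2 by 2 semitones to C3; fretting 8 more gives A#2 + 2 + 8 = A#2 + 10 semitones = G#3.
(Also written Ab.)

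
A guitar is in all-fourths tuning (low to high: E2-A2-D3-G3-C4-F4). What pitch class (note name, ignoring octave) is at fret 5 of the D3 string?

The open D3 string plus 5 semitones: D–D#–E–F–F#–G.

G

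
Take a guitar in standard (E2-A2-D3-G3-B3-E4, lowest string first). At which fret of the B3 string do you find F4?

6

F4 is 6 semitones above the open B3 (B–C–C#–D–D#–E–F), so it sits at fret 6.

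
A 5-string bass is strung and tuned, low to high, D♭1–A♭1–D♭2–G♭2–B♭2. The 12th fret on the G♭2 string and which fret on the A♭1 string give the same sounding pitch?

G♭2 at fret 12 is G♭2 + 12 semitones = G♭3.
The open A♭1 string is 10 semitones below the open G♭2, so the same pitch on the A♭1 string lies at fret 12 + 10 = 22.

22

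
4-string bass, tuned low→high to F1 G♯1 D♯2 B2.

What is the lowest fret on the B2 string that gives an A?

10

From B2, count semitones up the chromatic scale until reaching A: B–C–C#–D–…–G–G#–A — 10 steps.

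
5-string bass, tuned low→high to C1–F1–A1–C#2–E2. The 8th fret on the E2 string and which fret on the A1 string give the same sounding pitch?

Fret 8 on E2 is MIDI 40 + 8 = 48 (C3). On the A1 string (open MIDI 33), that pitch is 48 − 33 = fret 15.

15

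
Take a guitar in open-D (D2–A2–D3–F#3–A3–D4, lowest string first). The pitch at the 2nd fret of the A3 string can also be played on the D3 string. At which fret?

9

A3 at fret 2 is A3 + 2 semitones = B3.
The open D3 string is 7 semitones below the open A3, so the same pitch on the D3 string lies at fret 2 + 7 = 9.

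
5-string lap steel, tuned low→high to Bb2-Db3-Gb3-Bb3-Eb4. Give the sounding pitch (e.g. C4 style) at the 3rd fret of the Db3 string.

Each fret is one semitone, so Db3 + 3 = E3.

E3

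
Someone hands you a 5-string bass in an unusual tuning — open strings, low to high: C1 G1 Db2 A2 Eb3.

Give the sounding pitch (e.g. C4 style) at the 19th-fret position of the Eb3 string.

Bb4

The open Eb3 string plus 19 semitones: Eb–E–F–Gb–…–Ab–A–Bb.
The walk passes from B into C once, so the octave number goes from 3 to 4.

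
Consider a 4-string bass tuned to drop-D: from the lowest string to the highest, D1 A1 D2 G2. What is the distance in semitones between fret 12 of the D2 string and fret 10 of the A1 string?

7 semitones

D2 at fret 12 → D3 (MIDI 50); A1 at fret 10 → G2 (MIDI 43).
50 − 43 = 7, so the two pitches are 7 semitones apart, with D3 the higher.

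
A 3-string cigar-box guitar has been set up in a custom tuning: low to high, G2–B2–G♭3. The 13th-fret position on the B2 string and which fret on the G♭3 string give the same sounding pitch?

Fret 13 on B2 is MIDI 47 + 13 = 60 (C4). On the G♭3 string (open MIDI 54), that pitch is 60 − 54 = fret 6.

6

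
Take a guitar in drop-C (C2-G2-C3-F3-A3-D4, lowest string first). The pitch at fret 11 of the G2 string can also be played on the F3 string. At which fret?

1

Fret 11 on G2 is MIDI 43 + 11 = 54 (F#3). On the F3 string (open MIDI 53), that pitch is 54 − 53 = fret 1.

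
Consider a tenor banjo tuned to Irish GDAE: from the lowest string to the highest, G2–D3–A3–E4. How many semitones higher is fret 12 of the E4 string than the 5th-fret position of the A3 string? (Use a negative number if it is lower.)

14 semitones

E4 at fret 12 → E5 (MIDI 76); A3 at fret 5 → D4 (MIDI 62).
76 − 62 = 14, so the two pitches are 14 semitones apart.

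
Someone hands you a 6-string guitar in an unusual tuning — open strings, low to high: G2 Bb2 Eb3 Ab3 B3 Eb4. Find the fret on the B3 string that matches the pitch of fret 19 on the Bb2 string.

6

Fret 19 on Bb2 is MIDI 46 + 19 = 65 (F4). On the B3 string (open MIDI 59), that pitch is 65 − 59 = fret 6.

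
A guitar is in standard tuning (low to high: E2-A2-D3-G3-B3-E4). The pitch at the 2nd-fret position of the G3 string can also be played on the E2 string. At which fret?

17

Fret 2 on G3 is MIDI 55 + 2 = 57 (A3). On the E2 string (open MIDI 40), that pitch is 57 − 40 = fret 17.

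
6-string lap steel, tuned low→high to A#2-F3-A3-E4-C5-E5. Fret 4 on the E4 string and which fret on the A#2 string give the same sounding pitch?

22

Fret 4 on E4 is MIDI 64 + 4 = 68 (G#4). On the A#2 string (open MIDI 46), that pitch is 68 − 46 = fret 22.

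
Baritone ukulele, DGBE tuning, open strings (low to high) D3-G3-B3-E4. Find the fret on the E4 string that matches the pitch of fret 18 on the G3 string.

9

Fret 18 on G3 is MIDI 55 + 18 = 73 (C#5). On the E4 string (open MIDI 64), that pitch is 73 − 64 = fret 9.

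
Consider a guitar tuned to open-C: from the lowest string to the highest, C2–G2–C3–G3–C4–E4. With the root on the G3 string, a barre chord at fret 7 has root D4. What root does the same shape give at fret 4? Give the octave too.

B3

Moving from fret 7 to fret 4 shifts the root by -3 semitones.
D4 down 3 semitones is B3.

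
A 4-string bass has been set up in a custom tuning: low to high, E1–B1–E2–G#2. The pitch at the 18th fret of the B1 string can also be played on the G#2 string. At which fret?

Fret 18 on B1 is MIDI 35 + 18 = 53 (F3). On the G#2 string (open MIDI 44), that pitch is 53 − 44 = fret 9.

9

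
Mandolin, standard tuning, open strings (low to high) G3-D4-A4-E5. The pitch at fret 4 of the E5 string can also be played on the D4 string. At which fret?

E5 at fret 4 is E5 + 4 semitones = G#5.
The open D4 string is 14 semitones below the open E5, so the same pitch on the D4 string lies at fret 4 + 14 = 18.

18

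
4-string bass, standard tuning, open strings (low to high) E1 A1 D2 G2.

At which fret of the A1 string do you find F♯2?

F♯2 is 9 semitones above the open A1 (A–A#–B–C–C#–D–D#–E–F–F#), so it sits at fret 9.

9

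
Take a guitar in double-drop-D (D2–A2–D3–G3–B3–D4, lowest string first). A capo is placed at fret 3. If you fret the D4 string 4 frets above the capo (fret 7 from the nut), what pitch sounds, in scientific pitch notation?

A4

The capo raises the open D4 by 3 semitones to F4; fretting 4 more gives D4 + 3 + 4 = D4 + 7 semitones = A4.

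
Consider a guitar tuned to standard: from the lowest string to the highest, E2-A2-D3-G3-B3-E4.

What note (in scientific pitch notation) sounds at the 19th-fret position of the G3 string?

Each fret is one semitone, so G3 + 19 = D5.

D5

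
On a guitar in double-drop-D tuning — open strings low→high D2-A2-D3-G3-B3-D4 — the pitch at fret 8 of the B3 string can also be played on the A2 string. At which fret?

B3 at fret 8 is B3 + 8 semitones = G4.
The open A2 string is 14 semitones below the open B3, so the same pitch on the A2 string lies at fret 8 + 14 = 22.

22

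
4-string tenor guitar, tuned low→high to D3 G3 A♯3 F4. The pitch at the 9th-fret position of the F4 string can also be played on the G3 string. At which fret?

Fret 9 on F4 is MIDI 65 + 9 = 74 (D5). On the G3 string (open MIDI 55), that pitch is 74 − 55 = fret 19.

19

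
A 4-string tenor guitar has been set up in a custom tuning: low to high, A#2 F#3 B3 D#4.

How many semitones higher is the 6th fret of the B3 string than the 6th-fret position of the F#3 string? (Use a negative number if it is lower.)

5 semitones

B3 at fret 6 → F4 (MIDI 65); F#3 at fret 6 → C4 (MIDI 60).
65 − 60 = 5, so the two pitches are 5 semitones apart.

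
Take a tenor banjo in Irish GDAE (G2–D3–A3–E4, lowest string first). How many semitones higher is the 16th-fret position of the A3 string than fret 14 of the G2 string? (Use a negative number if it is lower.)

16 semitones

A3 at fret 16 → C#5 (MIDI 73); G2 at fret 14 → A3 (MIDI 57).
73 − 57 = 16, so the two pitches are 16 semitones apart.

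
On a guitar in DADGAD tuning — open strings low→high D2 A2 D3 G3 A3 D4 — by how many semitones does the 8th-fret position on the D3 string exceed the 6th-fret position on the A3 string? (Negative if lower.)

D3 at fret 8 → A#3 (MIDI 58); A3 at fret 6 → D#4 (MIDI 63).
58 − 63 = -5, so the two pitches are 5 semitones apart.

-5 semitones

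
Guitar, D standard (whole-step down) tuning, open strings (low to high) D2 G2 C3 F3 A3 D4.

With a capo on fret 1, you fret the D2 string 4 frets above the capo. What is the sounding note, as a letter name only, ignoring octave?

G

The capo raises the open D2 by 1 semitone to D#2; fretting 4 more gives D2 + 1 + 4 = D2 + 5 semitones, landing on G.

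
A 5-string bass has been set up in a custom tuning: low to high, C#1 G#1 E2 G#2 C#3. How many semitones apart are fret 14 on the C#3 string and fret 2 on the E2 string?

C#3 at fret 14 → D#4 (MIDI 63); E2 at fret 2 → F#2 (MIDI 42).
63 − 42 = 21, so the two pitches are 21 semitones apart, with D#4 the higher.

21 semitones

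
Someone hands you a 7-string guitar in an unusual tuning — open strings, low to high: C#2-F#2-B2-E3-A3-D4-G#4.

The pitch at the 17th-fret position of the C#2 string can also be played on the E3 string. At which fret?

Fret 17 on C#2 is MIDI 37 + 17 = 54 (F#3). On the E3 string (open MIDI 52), that pitch is 54 − 52 = fret 2.

2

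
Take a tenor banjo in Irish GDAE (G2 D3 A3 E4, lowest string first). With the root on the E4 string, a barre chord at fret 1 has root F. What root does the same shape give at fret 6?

A#

Moving from fret 1 to fret 6 shifts the root by 5 semitones.
F up 5 semitones is A#.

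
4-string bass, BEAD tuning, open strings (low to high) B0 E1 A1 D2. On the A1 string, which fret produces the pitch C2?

3

C2 is 3 semitones above the open A1 (A–A#–B–C), so it sits at fret 3.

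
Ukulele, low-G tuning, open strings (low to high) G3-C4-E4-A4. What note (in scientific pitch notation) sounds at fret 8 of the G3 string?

G3 is MIDI 55. Adding 8 gives 63, which is D#4.

D#4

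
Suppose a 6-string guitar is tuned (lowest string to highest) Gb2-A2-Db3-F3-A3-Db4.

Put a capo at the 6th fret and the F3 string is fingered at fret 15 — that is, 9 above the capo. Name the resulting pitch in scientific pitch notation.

The capo raises the open F3 by 6 semitones to B3; fretting 9 more gives F3 + 6 + 9 = F3 + 15 semitones = Ab4.

Ab4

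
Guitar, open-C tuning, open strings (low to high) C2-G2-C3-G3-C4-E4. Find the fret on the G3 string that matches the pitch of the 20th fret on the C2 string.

Fret 20 on C2 is MIDI 36 + 20 = 56 (G♯3). On the G3 string (open MIDI 55), that pitch is 56 − 55 = fret 1.

1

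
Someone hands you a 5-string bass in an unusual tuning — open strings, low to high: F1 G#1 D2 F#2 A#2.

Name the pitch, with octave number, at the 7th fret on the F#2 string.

The open F#2 string plus 7 semitones: F#–G–G#–A–A#–B–C–C#.
The walk passes from B into C once, so the octave number goes from 2 to 3.
(Equivalently spelled Db3.)

C#3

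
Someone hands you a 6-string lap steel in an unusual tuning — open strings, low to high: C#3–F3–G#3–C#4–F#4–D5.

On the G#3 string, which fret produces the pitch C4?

4

C4 is 4 semitones above the open G#3 (G#–A–A#–B–C), so it sits at fret 4.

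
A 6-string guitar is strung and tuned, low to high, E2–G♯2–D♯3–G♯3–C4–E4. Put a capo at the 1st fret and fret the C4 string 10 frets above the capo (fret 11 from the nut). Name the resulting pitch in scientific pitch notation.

The capo raises the open C4 by 1 semitone to C♯4; fretting 10 more gives C4 + 1 + 10 = C4 + 11 semitones = B4.

B4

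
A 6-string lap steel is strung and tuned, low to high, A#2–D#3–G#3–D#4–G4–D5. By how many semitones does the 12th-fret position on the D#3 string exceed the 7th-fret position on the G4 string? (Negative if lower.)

-11 semitones

D#3 at fret 12 → D#4 (MIDI 63); G4 at fret 7 → D5 (MIDI 74).
63 − 74 = -11, so the two pitches are 11 semitones apart.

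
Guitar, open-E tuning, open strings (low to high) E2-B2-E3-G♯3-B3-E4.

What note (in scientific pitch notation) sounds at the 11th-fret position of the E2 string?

D♯3

E2 is MIDI 40. Adding 11 gives 51, which is D♯3.
(Equivalently spelled E♭3.)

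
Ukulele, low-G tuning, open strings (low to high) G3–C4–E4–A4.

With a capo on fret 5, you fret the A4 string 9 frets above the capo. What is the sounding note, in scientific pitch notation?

The capo raises the open A4 by 5 semitones to D5; fretting 9 more gives A4 + 5 + 9 = A4 + 14 semitones = B5.

B5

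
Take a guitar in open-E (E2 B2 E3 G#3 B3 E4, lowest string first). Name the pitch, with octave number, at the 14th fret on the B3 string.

B3 is MIDI 59. Adding 14 gives 73, which is C#5.

C#5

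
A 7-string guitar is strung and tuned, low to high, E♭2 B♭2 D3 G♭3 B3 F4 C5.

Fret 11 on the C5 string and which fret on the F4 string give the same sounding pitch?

18

Fret 11 on C5 is MIDI 72 + 11 = 83 (B5). On the F4 string (open MIDI 65), that pitch is 83 − 65 = fret 18.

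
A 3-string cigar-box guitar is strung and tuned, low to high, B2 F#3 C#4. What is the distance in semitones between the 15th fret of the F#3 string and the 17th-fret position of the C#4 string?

F#3 at fret 15 → A4 (MIDI 69); C#4 at fret 17 → F#5 (MIDI 78).
69 − 78 = -9, so the two pitches are 9 semitones apart, with F#5 the higher.

9 semitones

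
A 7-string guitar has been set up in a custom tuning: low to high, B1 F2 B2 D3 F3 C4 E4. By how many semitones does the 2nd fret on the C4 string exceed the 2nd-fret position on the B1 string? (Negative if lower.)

C4 at fret 2 → D4 (MIDI 62); B1 at fret 2 → Db2 (MIDI 37).
62 − 37 = 25, so the two pitches are 25 semitones apart.

25 semitones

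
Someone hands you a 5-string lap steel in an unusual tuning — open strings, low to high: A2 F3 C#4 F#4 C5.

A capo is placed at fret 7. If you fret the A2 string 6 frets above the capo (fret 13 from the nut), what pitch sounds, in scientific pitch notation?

A#3

The capo raises the open A2 by 7 semitones to E3; fretting 6 more gives A2 + 7 + 6 = A2 + 13 semitones = A#3.
(Also written Bb.)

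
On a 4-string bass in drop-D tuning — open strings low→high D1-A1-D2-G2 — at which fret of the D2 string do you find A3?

19

A3 is 19 semitones above the open D2 (D–D#–E–F–…–G–G#–A), so it sits at fret 19.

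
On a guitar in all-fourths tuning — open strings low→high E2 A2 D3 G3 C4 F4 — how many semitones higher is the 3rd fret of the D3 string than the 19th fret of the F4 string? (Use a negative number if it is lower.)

-31 semitones

D3 at fret 3 → F3 (MIDI 53); F4 at fret 19 → C6 (MIDI 84).
53 − 84 = -31, so the two pitches are 31 semitones apart.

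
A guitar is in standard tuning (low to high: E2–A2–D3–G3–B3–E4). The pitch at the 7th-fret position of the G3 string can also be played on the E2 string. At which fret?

Fret 7 on G3 is MIDI 55 + 7 = 62 (D4). On the E2 string (open MIDI 40), that pitch is 62 − 40 = fret 22.

22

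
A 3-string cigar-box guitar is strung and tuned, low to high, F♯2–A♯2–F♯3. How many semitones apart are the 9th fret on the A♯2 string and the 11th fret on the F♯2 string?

A♯2 at fret 9 → G3 (MIDI 55); F♯2 at fret 11 → F3 (MIDI 53).
55 − 53 = 2, so the two pitches are 2 semitones apart, with G3 the higher.

2 semitones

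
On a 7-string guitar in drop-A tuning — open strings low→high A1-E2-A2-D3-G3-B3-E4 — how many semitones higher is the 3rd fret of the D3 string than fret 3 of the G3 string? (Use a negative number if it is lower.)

D3 at fret 3 → F3 (MIDI 53); G3 at fret 3 → A♯3 (MIDI 58).
53 − 58 = -5, so the two pitches are 5 semitones apart.

-5 semitones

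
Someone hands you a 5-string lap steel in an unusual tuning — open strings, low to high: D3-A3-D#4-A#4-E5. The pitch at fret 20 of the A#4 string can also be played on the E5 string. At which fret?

14

A#4 at fret 20 is A#4 + 20 semitones = F#6.
The open E5 string is 6 semitones above the open A#4, so the same pitch on the E5 string lies at fret 20 − 6 = 14.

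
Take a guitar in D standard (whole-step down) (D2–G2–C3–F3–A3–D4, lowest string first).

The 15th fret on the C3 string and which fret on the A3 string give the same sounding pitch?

6

Fret 15 on C3 is MIDI 48 + 15 = 63 (D#4). On the A3 string (open MIDI 57), that pitch is 63 − 57 = fret 6.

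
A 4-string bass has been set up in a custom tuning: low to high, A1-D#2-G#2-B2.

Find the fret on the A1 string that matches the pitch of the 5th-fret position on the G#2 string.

Fret 5 on G#2 is MIDI 44 + 5 = 49 (C#3). On the A1 string (open MIDI 33), that pitch is 49 − 33 = fret 16.

16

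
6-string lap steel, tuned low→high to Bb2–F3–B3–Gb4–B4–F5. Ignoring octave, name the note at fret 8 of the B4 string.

B4 is MIDI 71. Adding 8 gives 79; 79 mod 12 = 7, i.e. G.

G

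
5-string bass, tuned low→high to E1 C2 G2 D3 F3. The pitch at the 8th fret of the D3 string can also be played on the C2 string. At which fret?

22

Fret 8 on D3 is MIDI 50 + 8 = 58 (Bb3). On the C2 string (open MIDI 36), that pitch is 58 − 36 = fret 22.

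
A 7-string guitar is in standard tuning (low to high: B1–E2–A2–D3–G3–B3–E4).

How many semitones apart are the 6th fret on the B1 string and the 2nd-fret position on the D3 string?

B1 at fret 6 → F2 (MIDI 41); D3 at fret 2 → E3 (MIDI 52).
41 − 52 = -11, so the two pitches are 11 semitones apart, with E3 the higher.

11 semitones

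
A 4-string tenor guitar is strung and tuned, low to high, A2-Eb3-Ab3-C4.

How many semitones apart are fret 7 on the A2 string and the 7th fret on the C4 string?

A2 at fret 7 → E3 (MIDI 52); C4 at fret 7 → G4 (MIDI 67).
52 − 67 = -15, so the two pitches are 15 semitones apart, with G4 the higher.

15 semitones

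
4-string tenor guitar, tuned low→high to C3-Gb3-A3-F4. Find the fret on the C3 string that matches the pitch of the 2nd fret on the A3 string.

A3 at fret 2 is A3 + 2 semitones = B3.
The open C3 string is 9 semitones below the open A3, so the same pitch on the C3 string lies at fret 2 + 9 = 11.

11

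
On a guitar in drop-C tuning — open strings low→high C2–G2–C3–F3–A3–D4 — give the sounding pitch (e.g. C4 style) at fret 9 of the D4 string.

Each fret is one semitone, so D4 + 9 = B4.

B4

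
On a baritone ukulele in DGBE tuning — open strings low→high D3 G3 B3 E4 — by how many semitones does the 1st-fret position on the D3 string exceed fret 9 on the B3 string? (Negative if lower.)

-17 semitones

D3 at fret 1 → D♯3 (MIDI 51); B3 at fret 9 → G♯4 (MIDI 68).
51 − 68 = -17, so the two pitches are 17 semitones apart.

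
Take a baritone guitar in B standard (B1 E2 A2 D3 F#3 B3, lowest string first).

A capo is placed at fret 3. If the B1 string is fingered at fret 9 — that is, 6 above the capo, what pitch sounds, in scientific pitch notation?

The capo raises the open B1 by 3 semitones to D2; fretting 6 more gives B1 + 3 + 6 = B1 + 9 semitones = G#2.
(Also written Ab.)

G#2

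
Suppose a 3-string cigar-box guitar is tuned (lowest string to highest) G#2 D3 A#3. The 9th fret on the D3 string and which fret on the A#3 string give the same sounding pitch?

Fret 9 on D3 is MIDI 50 + 9 = 59 (B3). On the A#3 string (open MIDI 58), that pitch is 59 − 58 = fret 1.

1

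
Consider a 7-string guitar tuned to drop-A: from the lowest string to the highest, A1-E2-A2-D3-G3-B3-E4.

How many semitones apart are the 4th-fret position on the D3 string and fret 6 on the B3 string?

11 semitones

D3 at fret 4 → F♯3 (MIDI 54); B3 at fret 6 → F4 (MIDI 65).
54 − 65 = -11, so the two pitches are 11 semitones apart, with F4 the higher.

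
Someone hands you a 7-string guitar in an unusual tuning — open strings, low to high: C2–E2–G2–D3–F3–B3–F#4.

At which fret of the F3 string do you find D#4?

D#4 is 10 semitones above the open F3 (F–F#–G–G#–…–C#–D–D#), so it sits at fret 10.

10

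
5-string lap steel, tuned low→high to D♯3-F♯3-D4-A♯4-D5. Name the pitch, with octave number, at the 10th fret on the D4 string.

Each fret is one semitone, so D4 + 10 = C5.

C5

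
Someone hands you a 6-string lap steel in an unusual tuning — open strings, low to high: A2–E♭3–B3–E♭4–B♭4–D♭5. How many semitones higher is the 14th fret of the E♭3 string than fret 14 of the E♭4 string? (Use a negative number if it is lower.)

-12 semitones

E♭3 at fret 14 → F4 (MIDI 65); E♭4 at fret 14 → F5 (MIDI 77).
65 − 77 = -12, so the two pitches are 12 semitones apart.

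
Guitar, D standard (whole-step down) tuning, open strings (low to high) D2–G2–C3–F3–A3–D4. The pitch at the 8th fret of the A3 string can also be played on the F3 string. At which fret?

Fret 8 on A3 is MIDI 57 + 8 = 65 (F4). On the F3 string (open MIDI 53), that pitch is 65 − 53 = fret 12.

12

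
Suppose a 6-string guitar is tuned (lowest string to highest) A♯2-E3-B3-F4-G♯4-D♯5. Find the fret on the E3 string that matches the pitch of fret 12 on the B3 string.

19

B3 at fret 12 is B3 + 12 semitones = B4.
The open E3 string is 7 semitones below the open B3, so the same pitch on the E3 string lies at fret 12 + 7 = 19.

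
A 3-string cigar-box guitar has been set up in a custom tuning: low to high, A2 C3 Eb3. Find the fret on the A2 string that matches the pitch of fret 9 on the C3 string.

C3 at fret 9 is C3 + 9 semitones = A3.
The open A2 string is 3 semitones below the open C3, so the same pitch on the A2 string lies at fret 9 + 3 = 12.

12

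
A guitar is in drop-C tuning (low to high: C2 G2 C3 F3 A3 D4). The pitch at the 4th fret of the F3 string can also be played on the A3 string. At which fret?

0

F3 at fret 4 is F3 + 4 semitones = A3.
The open A3 string is 4 semitones above the open F3, so the same pitch on the A3 string lies at fret 4 − 4 = 0.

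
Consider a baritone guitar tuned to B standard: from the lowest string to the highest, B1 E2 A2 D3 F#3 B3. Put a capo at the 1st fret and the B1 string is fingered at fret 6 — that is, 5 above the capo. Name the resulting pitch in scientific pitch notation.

F2

The capo raises the open B1 by 1 semitone to C2; fretting 5 more gives B1 + 1 + 5 = B1 + 6 semitones = F2.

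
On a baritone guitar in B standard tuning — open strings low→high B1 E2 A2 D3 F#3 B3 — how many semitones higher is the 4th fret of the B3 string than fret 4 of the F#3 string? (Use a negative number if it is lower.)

5 semitones

B3 at fret 4 → D#4 (MIDI 63); F#3 at fret 4 → A#3 (MIDI 58).
63 − 58 = 5, so the two pitches are 5 semitones apart.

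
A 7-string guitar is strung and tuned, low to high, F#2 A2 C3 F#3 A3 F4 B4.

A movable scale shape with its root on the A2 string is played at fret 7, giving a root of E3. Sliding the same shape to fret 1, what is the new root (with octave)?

Moving from fret 7 to fret 1 shifts the root by -6 semitones.
E3 down 6 semitones is A#2.

A#2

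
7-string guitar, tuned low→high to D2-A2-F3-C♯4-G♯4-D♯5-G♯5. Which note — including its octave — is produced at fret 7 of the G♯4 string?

D♯5

G♯4 is MIDI 68. Adding 7 gives 75, which is D♯5.
(Equivalently spelled E♭5.)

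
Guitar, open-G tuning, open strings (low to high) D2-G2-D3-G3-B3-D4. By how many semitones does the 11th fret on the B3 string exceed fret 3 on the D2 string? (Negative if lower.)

B3 at fret 11 → A#4 (MIDI 70); D2 at fret 3 → F2 (MIDI 41).
70 − 41 = 29, so the two pitches are 29 semitones apart.

29 semitones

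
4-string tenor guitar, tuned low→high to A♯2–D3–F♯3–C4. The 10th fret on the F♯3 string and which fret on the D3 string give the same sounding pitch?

14

Fret 10 on F♯3 is MIDI 54 + 10 = 64 (E4). On the D3 string (open MIDI 50), that pitch is 64 − 50 = fret 14.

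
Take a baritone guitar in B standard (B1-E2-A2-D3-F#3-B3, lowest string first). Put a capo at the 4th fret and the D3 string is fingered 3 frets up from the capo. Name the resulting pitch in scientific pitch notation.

The capo raises the open D3 by 4 semitones to F#3; fretting 3 more gives D3 + 4 + 3 = D3 + 7 semitones = A3.

A3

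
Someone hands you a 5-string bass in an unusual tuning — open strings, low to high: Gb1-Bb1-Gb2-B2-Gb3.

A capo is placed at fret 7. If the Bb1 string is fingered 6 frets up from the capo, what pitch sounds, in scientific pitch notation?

The capo raises the open Bb1 by 7 semitones to F2; fretting 6 more gives Bb1 + 7 + 6 = Bb1 + 13 semitones = B2.

B2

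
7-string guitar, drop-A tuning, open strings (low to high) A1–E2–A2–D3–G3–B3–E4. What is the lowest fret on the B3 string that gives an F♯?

7

From B3, count semitones up the chromatic scale until reaching F♯: B–C–C#–D–D#–E–F–F# — 7 steps.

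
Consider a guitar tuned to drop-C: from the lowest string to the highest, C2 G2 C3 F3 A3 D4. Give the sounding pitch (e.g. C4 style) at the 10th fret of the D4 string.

C5

D4 is MIDI 62. Adding 10 gives 72, which is C5.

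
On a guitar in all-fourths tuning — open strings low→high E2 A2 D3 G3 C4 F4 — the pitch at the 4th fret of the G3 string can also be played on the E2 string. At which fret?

Fret 4 on G3 is MIDI 55 + 4 = 59 (B3). On the E2 string (open MIDI 40), that pitch is 59 − 40 = fret 19.

19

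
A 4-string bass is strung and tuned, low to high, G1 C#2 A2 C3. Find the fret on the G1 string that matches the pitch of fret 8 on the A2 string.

A2 at fret 8 is A2 + 8 semitones = F3.
The open G1 string is 14 semitones below the open A2, so the same pitch on the G1 string lies at fret 8 + 14 = 22.

22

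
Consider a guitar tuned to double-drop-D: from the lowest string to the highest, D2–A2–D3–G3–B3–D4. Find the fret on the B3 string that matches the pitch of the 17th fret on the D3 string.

Fret 17 on D3 is MIDI 50 + 17 = 67 (G4). On the B3 string (open MIDI 59), that pitch is 67 − 59 = fret 8.

8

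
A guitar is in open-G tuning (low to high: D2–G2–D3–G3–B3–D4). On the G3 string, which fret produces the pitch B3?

B3 is 4 semitones above the open G3 (G–G#–A–A#–B), so it sits at fret 4.

4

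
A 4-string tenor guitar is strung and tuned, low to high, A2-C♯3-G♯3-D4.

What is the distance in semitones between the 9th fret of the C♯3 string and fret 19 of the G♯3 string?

C♯3 at fret 9 → A♯3 (MIDI 58); G♯3 at fret 19 → D♯5 (MIDI 75).
58 − 75 = -17, so the two pitches are 17 semitones apart, with D♯5 the higher.

17 semitones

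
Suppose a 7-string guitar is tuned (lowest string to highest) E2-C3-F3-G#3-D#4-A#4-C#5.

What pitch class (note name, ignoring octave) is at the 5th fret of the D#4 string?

G#

D#4 is MIDI 63. Adding 5 gives 68; 68 mod 12 = 8, i.e. G#.
(Equivalently spelled Ab.)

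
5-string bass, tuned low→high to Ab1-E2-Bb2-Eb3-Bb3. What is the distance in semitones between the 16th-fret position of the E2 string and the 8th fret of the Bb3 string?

E2 at fret 16 → Ab3 (MIDI 56); Bb3 at fret 8 → Gb4 (MIDI 66).
56 − 66 = -10, so the two pitches are 10 semitones apart, with Gb4 the higher.

10 semitones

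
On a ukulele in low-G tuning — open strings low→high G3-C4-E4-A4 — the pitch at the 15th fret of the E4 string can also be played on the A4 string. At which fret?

10

Fret 15 on E4 is MIDI 64 + 15 = 79 (G5). On the A4 string (open MIDI 69), that pitch is 79 − 69 = fret 10.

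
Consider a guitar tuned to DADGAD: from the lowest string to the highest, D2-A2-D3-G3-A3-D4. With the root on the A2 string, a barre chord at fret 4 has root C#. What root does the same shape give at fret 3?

Moving from fret 4 to fret 3 shifts the root by -1 semitone.
C# down 1 semitone is C.

C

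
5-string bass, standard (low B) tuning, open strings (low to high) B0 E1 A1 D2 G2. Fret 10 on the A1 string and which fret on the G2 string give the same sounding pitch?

0

Fret 10 on A1 is MIDI 33 + 10 = 43 (G2). On the G2 string (open MIDI 43), that pitch is 43 − 43 = fret 0.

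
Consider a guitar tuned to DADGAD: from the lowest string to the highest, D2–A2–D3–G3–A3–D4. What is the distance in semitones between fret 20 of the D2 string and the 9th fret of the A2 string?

4 semitones

D2 at fret 20 → A♯3 (MIDI 58); A2 at fret 9 → F♯3 (MIDI 54).
58 − 54 = 4, so the two pitches are 4 semitones apart, with A♯3 the higher.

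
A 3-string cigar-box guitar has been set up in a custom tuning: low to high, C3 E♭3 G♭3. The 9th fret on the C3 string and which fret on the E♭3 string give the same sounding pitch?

Fret 9 on C3 is MIDI 48 + 9 = 57 (A3). On the E♭3 string (open MIDI 51), that pitch is 57 − 51 = fret 6.

6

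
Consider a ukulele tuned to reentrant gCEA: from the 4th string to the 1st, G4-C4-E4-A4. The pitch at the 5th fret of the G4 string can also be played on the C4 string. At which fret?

12

G4 at fret 5 is G4 + 5 semitones = C5.
The open C4 string is 7 semitones below the open G4, so the same pitch on the C4 string lies at fret 5 + 7 = 12.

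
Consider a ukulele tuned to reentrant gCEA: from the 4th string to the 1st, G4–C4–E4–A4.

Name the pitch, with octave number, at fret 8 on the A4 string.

F5

The open A4 string plus 8 semitones: A–A#–B–C–C#–D–D#–E–F.
The walk passes from B into C once, so the octave number goes from 4 to 5.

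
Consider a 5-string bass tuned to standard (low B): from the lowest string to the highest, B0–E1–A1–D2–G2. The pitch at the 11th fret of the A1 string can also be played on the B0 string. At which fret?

21

Fret 11 on A1 is MIDI 33 + 11 = 44 (G♯2). On the B0 string (open MIDI 23), that pitch is 44 − 23 = fret 21.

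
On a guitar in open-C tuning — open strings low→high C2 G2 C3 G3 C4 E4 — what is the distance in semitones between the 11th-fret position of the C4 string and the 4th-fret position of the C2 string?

C4 at fret 11 → B4 (MIDI 71); C2 at fret 4 → E2 (MIDI 40).
71 − 40 = 31, so the two pitches are 31 semitones apart, with B4 the higher.

31 semitones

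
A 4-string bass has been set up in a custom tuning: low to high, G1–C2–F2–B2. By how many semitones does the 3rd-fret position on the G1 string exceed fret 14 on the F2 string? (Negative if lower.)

-21 semitones

G1 at fret 3 → A#1 (MIDI 34); F2 at fret 14 → G3 (MIDI 55).
34 − 55 = -21, so the two pitches are 21 semitones apart.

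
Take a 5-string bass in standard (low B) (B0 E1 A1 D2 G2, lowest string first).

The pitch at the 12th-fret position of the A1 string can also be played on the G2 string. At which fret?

2

A1 at fret 12 is A1 + 12 semitones = A2.
The open G2 string is 10 semitones above the open A1, so the same pitch on the G2 string lies at fret 12 − 10 = 2.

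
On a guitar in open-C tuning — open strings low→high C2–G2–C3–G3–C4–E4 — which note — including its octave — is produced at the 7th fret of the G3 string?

D4

The open G3 string plus 7 semitones: G–G#–A–A#–B–C–C#–D.
The walk passes from B into C once, so the octave number goes from 3 to 4.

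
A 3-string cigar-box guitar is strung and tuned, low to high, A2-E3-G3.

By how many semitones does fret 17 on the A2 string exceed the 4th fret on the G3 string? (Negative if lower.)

A2 at fret 17 → D4 (MIDI 62); G3 at fret 4 → B3 (MIDI 59).
62 − 59 = 3, so the two pitches are 3 semitones apart.

3 semitones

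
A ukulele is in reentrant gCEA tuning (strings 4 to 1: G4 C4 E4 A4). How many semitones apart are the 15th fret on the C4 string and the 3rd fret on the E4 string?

C4 at fret 15 → D#5 (MIDI 75); E4 at fret 3 → G4 (MIDI 67).
75 − 67 = 8, so the two pitches are 8 semitones apart, with D#5 the higher.

8 semitones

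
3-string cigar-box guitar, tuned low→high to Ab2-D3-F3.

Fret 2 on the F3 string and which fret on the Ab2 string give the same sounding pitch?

11

F3 at fret 2 is F3 + 2 semitones = G3.
The open Ab2 string is 9 semitones below the open F3, so the same pitch on the Ab2 string lies at fret 2 + 9 = 11.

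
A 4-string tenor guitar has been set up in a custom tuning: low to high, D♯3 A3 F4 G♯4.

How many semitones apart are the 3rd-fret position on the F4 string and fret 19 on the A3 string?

F4 at fret 3 → G♯4 (MIDI 68); A3 at fret 19 → E5 (MIDI 76).
68 − 76 = -8, so the two pitches are 8 semitones apart, with E5 the higher.

8 semitones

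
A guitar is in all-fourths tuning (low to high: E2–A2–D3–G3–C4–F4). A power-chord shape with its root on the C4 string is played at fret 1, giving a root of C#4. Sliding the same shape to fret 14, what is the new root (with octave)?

D5

Moving from fret 1 to fret 14 shifts the root by 13 semitones.
C#4 up 13 semitones is D5.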